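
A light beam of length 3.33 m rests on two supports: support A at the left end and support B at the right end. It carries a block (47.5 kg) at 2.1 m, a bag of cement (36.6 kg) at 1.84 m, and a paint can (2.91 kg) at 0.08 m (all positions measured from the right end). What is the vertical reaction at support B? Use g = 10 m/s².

R_B ≈ 368 N

Taking torques about support A:
Block: 47.5 × 10 = 475 N down at 2.1 m → arm 1.23 m, τ = 475 × 1.23 = 584.2 N·m clockwise.
Bag of cement: 36.6 × 10 = 366 N down at 1.84 m → arm 1.49 m, τ = 366 × 1.49 = 545.3 N·m clockwise.
Paint can: 2.91 × 10 = 29.1 N down at 0.08 m → arm 3.25 m, τ = 29.1 × 3.25 = 94.58 N·m clockwise.
Net load moment about support A = 1224 N·m clockwise.
Reaction R at support B is upward at 0 m, arm 3.33 m → moment R × 3.33 counterclockwise.
Balancing moments: R × 3.33 = 1224, giving R = 368 N.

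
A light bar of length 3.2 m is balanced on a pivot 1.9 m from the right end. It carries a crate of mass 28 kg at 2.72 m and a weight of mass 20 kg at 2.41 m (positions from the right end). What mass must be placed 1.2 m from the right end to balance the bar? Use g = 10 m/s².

Take moments about the pivot (at 1.9 m from the right end).
Crate: 28 × 10 = 280 N down at 2.72 m → arm 0.82 m, τ = 280 × 0.82 = 229.6 N·m counterclockwise.
Weight: 20 × 10 = 200 N down at 2.41 m → arm 0.51 m, τ = 200 × 0.51 = 102 N·m counterclockwise.
Net moment of known loads = 331.6 N·m counterclockwise.
An unknown mass m at 1.2 m has arm 0.7 m; its moment is m·g·0.7 clockwise.
Balancing moments: m × 10 × 0.7 = 331.6, giving m = 331.6 / (10 × 0.7) = 47.4 kg.

m ≈ 47.4 kg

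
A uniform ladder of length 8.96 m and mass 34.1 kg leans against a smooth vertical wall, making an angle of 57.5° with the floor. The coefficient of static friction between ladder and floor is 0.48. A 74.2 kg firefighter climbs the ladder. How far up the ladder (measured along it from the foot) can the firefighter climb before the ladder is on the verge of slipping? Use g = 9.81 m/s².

d ≈ 7.79 m

About the foot of the ladder:
Ladder weight 34.1×9.81 = 334.5 N acts at 4.48 m along the ladder; its horizontal arm is 4.48·cos57.5° = 2.407 m → τ = 805.1 N·m clockwise.
Firefighter weight 74.2×9.81 = 727.9 N at distance d → arm d·cos57.5° → τ = 727.9·d·0.5373 clockwise.
Wall normal N at the top has arm L sinθ = 7.557 m counterclockwise, so Στ = 0 gives N·7.557 = 805.1 + 391.1·d.
ΣFy = 0 ⇒ N_floor = 1062 N, so the maximum friction is μ_s·N_floor = 0.48×1062 = 509.8 N. ΣFx = 0 ⇒ N_wall = f, so at the slipping point N = 509.8 N.
Substituting: 509.8×7.557 = 805.1 + 391.1·d ⇒ d = (3853 − 805.1) / 391.1 = 7.79 m.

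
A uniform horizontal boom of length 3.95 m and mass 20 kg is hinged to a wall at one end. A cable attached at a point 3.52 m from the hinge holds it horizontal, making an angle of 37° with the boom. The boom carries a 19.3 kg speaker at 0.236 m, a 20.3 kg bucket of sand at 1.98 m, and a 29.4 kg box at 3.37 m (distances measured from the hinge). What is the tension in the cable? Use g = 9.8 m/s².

Choose the hinge as the axis so the unknown hinge reaction has zero arm there.
Beam weight: 20 × 9.8 = 196 N down at 1.975 m → arm 1.975 m, τ = 196 × 1.975 = 387.1 N·m clockwise.
Speaker: 19.3 × 9.8 = 189.1 N down at 0.236 m → arm 0.236 m, τ = 189.1 × 0.236 = 44.63 N·m clockwise.
Bucket of sand: 20.3 × 9.8 = 198.9 N down at 1.98 m → arm 1.98 m, τ = 198.9 × 1.98 = 393.8 N·m clockwise.
Box: 29.4 × 9.8 = 288.1 N down at 3.37 m → arm 3.37 m, τ = 288.1 × 3.37 = 970.9 N·m clockwise.
Total clockwise load moment = 1796 N·m.
The cable tension T acts at 3.52 m; only its component perpendicular to the boom, T sinθ, produces torque. sin 37° = 0.6018.
For rotational equilibrium, T × 3.52 × 0.6018 = 1796, so T = 1796 / 2.118 = 848 N.

T ≈ 848 N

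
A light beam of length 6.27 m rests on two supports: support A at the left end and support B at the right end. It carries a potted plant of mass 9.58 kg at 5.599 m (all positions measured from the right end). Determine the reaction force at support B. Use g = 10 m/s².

Sum moments about support A (its reaction then has zero moment arm).
Potted plant: 9.58 × 10 = 95.8 N down at 5.599 m → arm 0.671 m, τ = 95.8 × 0.671 = 64.28 N·m clockwise.
Net load moment about support A = 64.28 N·m clockwise.
Reaction R at support B is upward at 0 m, arm 6.27 m → moment R × 6.27 counterclockwise.
Setting net torque to zero: R × 6.27 = 64.28 → R = 10.3 N.

R_B ≈ 10.3 N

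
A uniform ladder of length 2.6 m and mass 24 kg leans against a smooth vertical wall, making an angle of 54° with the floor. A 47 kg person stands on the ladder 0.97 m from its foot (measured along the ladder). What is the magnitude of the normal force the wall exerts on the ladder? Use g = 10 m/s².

Taking torques about the foot of the ladder:
Ladder weight 24×10 = 240 N acts at 1.3 m along the ladder; its horizontal arm is 1.3·cos54° = 0.7641 m → τ = 183.4 N·m clockwise.
Person: 47×10 = 470 N at 0.97 m → arm 0.5702 m → τ = 268 N·m clockwise.
Wall normal N acts horizontally at the top; its moment arm is the height L sinθ = 2.6·sin54° = 2.103 m, counterclockwise.
Balancing moments: N × 2.103 = 451.4, giving N = 215 N.

N_wall ≈ 215 N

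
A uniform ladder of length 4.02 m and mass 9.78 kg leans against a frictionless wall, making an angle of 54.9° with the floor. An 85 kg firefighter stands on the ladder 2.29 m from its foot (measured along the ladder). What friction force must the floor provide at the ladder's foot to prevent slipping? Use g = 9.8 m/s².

Taking torques about the foot of the ladder:
Ladder weight 9.78×9.8 = 95.84 N acts at 2.01 m along the ladder; its horizontal arm is 2.01·cos54.9° = 1.156 m → τ = 110.8 N·m clockwise.
Firefighter: 85×9.8 = 833 N at 2.29 m → arm 1.317 m → τ = 1097 N·m clockwise.
Wall normal N acts horizontally at the top; its moment arm is the height L sinθ = 4.02·sin54.9° = 3.289 m, counterclockwise.
Setting net torque to zero: N × 3.289 = 1208 → N = 367 N.
ΣFx = 0: friction at the foot balances the wall's push, so f = N_wall = 367 N.

f ≈ 367 N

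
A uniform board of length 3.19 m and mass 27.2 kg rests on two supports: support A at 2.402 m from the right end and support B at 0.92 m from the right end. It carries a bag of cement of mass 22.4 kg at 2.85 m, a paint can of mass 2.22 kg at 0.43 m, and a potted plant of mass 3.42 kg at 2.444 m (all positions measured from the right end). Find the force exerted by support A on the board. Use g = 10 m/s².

About support B:
Beam weight: 27.2 × 10 = 272 N down at 1.595 m → arm 0.675 m, τ = 272 × 0.675 = 183.6 N·m counterclockwise.
Bag of cement: 22.4 × 10 = 224 N down at 2.85 m → arm 1.93 m, τ = 224 × 1.93 = 432.3 N·m counterclockwise.
Paint can: 2.22 × 10 = 22.2 N down at 0.43 m → arm 0.49 m, τ = 22.2 × 0.49 = 10.88 N·m clockwise.
Potted plant: 3.42 × 10 = 34.2 N down at 2.444 m → arm 1.524 m, τ = 34.2 × 1.524 = 52.12 N·m counterclockwise.
Net load moment about support B = 657.1 N·m counterclockwise.
Reaction R at support A is upward at 2.402 m, arm 1.482 m → moment R × 1.482 clockwise.
Setting net torque to zero: R × 1.482 = 657.1 → R = 443 N.

R_A ≈ 443 N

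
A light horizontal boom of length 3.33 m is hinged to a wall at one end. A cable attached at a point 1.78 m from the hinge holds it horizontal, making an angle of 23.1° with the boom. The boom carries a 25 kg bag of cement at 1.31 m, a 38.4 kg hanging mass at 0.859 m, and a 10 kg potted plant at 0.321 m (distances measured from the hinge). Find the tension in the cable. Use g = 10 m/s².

Take moments about the hinge.
Bag of cement: 25 × 10 = 250 N down at 1.31 m → arm 1.31 m, τ = 250 × 1.31 = 327.5 N·m clockwise.
Hanging mass: 38.4 × 10 = 384 N down at 0.859 m → arm 0.859 m, τ = 384 × 0.859 = 329.9 N·m clockwise.
Potted plant: 10 × 10 = 100 N down at 0.321 m → arm 0.321 m, τ = 100 × 0.321 = 32.1 N·m clockwise.
Total clockwise load moment = 689.5 N·m.
The cable tension T acts at 1.78 m; only its component perpendicular to the boom, T sinθ, produces torque. sin 23.1° = 0.3923.
For rotational equilibrium, T × 1.78 × 0.3923 = 689.5, so T = 689.5 / 0.6983 = 987 N.

T ≈ 987 N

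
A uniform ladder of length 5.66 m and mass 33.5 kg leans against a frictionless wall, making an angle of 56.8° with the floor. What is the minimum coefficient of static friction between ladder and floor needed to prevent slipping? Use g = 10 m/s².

μ_min ≈ 0.327

About the foot of the ladder:
Ladder weight 33.5×10 = 335 N acts at 2.83 m along the ladder; its horizontal arm is 2.83·cos56.8° = 1.55 m → τ = 519.2 N·m clockwise.
Wall normal N acts horizontally at the top; its moment arm is the height L sinθ = 5.66·sin56.8° = 4.736 m, counterclockwise.
Στ = 0 ⇒ N × 4.736 = 519.2 ⇒ N = 109.6 N.
ΣFx = 0 ⇒ f = N_wall = 109.6 N. ΣFy = 0 ⇒ N_floor = 335 N.
μ_min = f / N_floor = 109.6 / 335 = 0.327.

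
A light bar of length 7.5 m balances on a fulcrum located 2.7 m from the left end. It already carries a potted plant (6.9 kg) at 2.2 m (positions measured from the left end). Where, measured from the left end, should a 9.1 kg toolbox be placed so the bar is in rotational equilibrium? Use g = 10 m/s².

x ≈ 3.08 m from the left end

About the fulcrum (at 2.7 m from the left end):
Potted plant: 6.9 × 10 = 69 N down at 2.2 m → arm 0.5 m, τ = 69 × 0.5 = 34.5 N·m counterclockwise.
Net moment of existing loads = 34.5 N·m counterclockwise.
The toolbox weighs 9.1 × 10 = 91 N and must supply an equal clockwise moment, so its lever arm about the fulcrum is 34.5 / 91 = 0.379 m.
That puts it at 2.7 + 0.379 = 3.08 m from the left end.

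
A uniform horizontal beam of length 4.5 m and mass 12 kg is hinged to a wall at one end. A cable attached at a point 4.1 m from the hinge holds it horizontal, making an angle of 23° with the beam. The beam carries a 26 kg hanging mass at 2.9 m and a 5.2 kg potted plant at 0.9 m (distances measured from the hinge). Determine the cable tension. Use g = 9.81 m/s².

T ≈ 656 N

About the hinge:
Beam weight: 12 × 9.81 = 117.7 N down at 2.25 m → arm 2.25 m, τ = 117.7 × 2.25 = 264.8 N·m clockwise.
Hanging mass: 26 × 9.81 = 255.1 N down at 2.9 m → arm 2.9 m, τ = 255.1 × 2.9 = 739.8 N·m clockwise.
Potted plant: 5.2 × 9.81 = 51.01 N down at 0.9 m → arm 0.9 m, τ = 51.01 × 0.9 = 45.91 N·m clockwise.
Total clockwise load moment = 1051 N·m.
The cable tension T acts at 4.1 m; only its component perpendicular to the beam, T sinθ, produces torque. sin 23° = 0.3907.
Setting net torque to zero: T × 4.1 × 0.3907 = 1051 → T = 1051 / 1.602 = 656 N.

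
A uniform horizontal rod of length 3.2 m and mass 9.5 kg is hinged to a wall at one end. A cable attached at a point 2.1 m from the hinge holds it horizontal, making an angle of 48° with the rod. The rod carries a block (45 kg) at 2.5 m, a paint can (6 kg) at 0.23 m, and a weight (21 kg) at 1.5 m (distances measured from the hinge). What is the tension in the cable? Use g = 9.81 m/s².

T ≈ 1010 N

About the hinge:
Beam weight: 9.5 × 9.81 = 93.2 N down at 1.6 m → arm 1.6 m, τ = 93.2 × 1.6 = 149.1 N·m clockwise.
Block: 45 × 9.81 = 441.5 N down at 2.5 m → arm 2.5 m, τ = 441.5 × 2.5 = 1104 N·m clockwise.
Paint can: 6 × 9.81 = 58.86 N down at 0.23 m → arm 0.23 m, τ = 58.86 × 0.23 = 13.54 N·m clockwise.
Weight: 21 × 9.81 = 206 N down at 1.5 m → arm 1.5 m, τ = 206 × 1.5 = 309 N·m clockwise.
Total clockwise load moment = 1576 N·m.
The cable tension T acts at 2.1 m; only its component perpendicular to the rod, T sinθ, produces torque. sin 48° = 0.7431.
For rotational equilibrium, T × 2.1 × 0.7431 = 1576, so T = 1576 / 1.561 = 1010 N.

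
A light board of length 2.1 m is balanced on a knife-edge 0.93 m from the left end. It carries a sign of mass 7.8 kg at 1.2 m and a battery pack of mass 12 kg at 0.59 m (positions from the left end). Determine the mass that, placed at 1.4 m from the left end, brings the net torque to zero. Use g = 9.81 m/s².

m ≈ 4.2 kg

Take moments about the knife-edge (at 0.93 m from the left end).
Sign: 7.8 × 9.81 = 76.52 N down at 1.2 m → arm 0.27 m, τ = 76.52 × 0.27 = 20.66 N·m clockwise.
Battery pack: 12 × 9.81 = 117.7 N down at 0.59 m → arm 0.34 m, τ = 117.7 × 0.34 = 40.02 N·m counterclockwise.
Net moment of known loads = 19.36 N·m counterclockwise.
An unknown mass m at 1.4 m has arm 0.47 m; its moment is m·g·0.47 clockwise.
Στ = 0 ⇒ m × 9.81 × 0.47 = 19.36 ⇒ m = 19.36 / (9.81 × 0.47) = 4.2 kg.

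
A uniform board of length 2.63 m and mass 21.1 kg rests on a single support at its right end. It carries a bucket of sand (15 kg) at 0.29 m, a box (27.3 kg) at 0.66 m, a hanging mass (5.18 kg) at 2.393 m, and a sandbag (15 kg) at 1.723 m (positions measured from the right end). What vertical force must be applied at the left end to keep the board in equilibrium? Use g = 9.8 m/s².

Choose the right end as the axis so the unknown pivot reaction has zero arm there.
Beam weight: 21.1 × 9.8 = 206.8 N down at 1.315 m → arm 1.315 m, τ = 206.8 × 1.315 = 271.9 N·m counterclockwise.
Bucket of sand: 15 × 9.8 = 147 N down at 0.29 m → arm 0.29 m, τ = 147 × 0.29 = 42.63 N·m counterclockwise.
Box: 27.3 × 9.8 = 267.5 N down at 0.66 m → arm 0.66 m, τ = 267.5 × 0.66 = 176.6 N·m counterclockwise.
Hanging mass: 5.18 × 9.8 = 50.76 N down at 2.393 m → arm 2.393 m, τ = 50.76 × 2.393 = 121.5 N·m counterclockwise.
Sandbag: 15 × 9.8 = 147 N down at 1.723 m → arm 1.723 m, τ = 147 × 1.723 = 253.3 N·m counterclockwise.
Net moment of the loads = 865.9 N·m counterclockwise.
The upward force F acts at the left end, arm 2.63 m, giving F × 2.63 clockwise.
Στ = 0 ⇒ F × 2.63 = 865.9 ⇒ F = 865.9 / 2.63 = 329 N.

F ≈ 329 N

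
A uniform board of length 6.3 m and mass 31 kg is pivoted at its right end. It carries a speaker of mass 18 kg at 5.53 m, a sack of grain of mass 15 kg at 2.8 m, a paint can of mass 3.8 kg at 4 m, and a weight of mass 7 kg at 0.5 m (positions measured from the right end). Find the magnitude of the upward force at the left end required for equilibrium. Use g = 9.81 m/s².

Choose the right end as the axis so the unknown pivot reaction has zero arm there.
Beam weight: 31 × 9.81 = 304.1 N down at 3.15 m → arm 3.15 m, τ = 304.1 × 3.15 = 957.9 N·m counterclockwise.
Speaker: 18 × 9.81 = 176.6 N down at 5.53 m → arm 5.53 m, τ = 176.6 × 5.53 = 976.6 N·m counterclockwise.
Sack of grain: 15 × 9.81 = 147.2 N down at 2.8 m → arm 2.8 m, τ = 147.2 × 2.8 = 412.2 N·m counterclockwise.
Paint can: 3.8 × 9.81 = 37.28 N down at 4 m → arm 4 m, τ = 37.28 × 4 = 149.1 N·m counterclockwise.
Weight: 7 × 9.81 = 68.67 N down at 0.5 m → arm 0.5 m, τ = 68.67 × 0.5 = 34.34 N·m counterclockwise.
Net moment of the loads = 2530 N·m counterclockwise.
The upward force F acts at the left end, arm 6.3 m, giving F × 6.3 clockwise.
Στ = 0 ⇒ F × 6.3 = 2530 ⇒ F = 2530 / 6.3 = 402 N.

F ≈ 402 N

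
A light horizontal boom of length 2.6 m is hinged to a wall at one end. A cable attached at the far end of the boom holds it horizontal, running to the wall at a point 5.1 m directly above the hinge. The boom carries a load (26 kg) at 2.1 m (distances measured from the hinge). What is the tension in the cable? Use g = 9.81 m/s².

T ≈ 231 N

Choose the hinge as the axis so the unknown hinge reaction has zero arm there.
Load: 26 × 9.81 = 255.1 N down at 2.1 m → arm 2.1 m, τ = 255.1 × 2.1 = 535.7 N·m clockwise.
Total clockwise load moment = 535.7 N·m.
The cable tension T acts at 2.6 m; only its component perpendicular to the boom, T sinθ, produces torque. sinθ = h/√(h²+d²) = 5.1/√(5.1²+2.6²) = 0.8909.
Balancing moments: T × 2.6 × 0.8909 = 535.7, giving T = 535.7 / 2.316 = 231 N.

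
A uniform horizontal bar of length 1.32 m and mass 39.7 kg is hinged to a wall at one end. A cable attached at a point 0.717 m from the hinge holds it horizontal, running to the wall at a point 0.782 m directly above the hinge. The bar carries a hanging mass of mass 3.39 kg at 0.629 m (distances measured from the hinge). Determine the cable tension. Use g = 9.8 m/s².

Taking torques about the hinge:
Beam weight: 39.7 × 9.8 = 389.1 N down at 0.66 m → arm 0.66 m, τ = 389.1 × 0.66 = 256.8 N·m clockwise.
Hanging mass: 3.39 × 9.8 = 33.22 N down at 0.629 m → arm 0.629 m, τ = 33.22 × 0.629 = 20.9 N·m clockwise.
Total clockwise load moment = 277.7 N·m.
The cable tension T acts at 0.717 m; only its component perpendicular to the bar, T sinθ, produces torque. sinθ = h/√(h²+d²) = 0.782/√(0.782²+0.717²) = 0.7371.
Setting net torque to zero: T × 0.717 × 0.7371 = 277.7 → T = 277.7 / 0.5285 = 525 N.

T ≈ 525 N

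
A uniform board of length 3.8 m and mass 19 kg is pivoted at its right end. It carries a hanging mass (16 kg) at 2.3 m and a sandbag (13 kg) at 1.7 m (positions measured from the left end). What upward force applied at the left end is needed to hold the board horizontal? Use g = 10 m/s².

F ≈ 230 N

About the right end:
Beam weight: 19 × 10 = 190 N down at 1.9 m → arm 1.9 m, τ = 190 × 1.9 = 361 N·m counterclockwise.
Hanging mass: 16 × 10 = 160 N down at 2.3 m → arm 1.5 m, τ = 160 × 1.5 = 240 N·m counterclockwise.
Sandbag: 13 × 10 = 130 N down at 1.7 m → arm 2.1 m, τ = 130 × 2.1 = 273 N·m counterclockwise.
Net moment of the loads = 874 N·m counterclockwise.
The upward force F acts at the left end, arm 3.8 m, giving F × 3.8 clockwise.
For rotational equilibrium, F × 3.8 = 874, so F = 874 / 3.8 = 230 N.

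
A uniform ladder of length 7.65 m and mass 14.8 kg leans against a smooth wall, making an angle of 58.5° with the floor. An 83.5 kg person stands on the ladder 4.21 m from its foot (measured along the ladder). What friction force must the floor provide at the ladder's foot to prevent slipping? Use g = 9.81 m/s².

f ≈ 321 N

Sum moments about the foot of the ladder (the floor normal and friction both act there and drop out).
Ladder weight 14.8×9.81 = 145.2 N acts at 3.825 m along the ladder; its horizontal arm is 3.825·cos58.5° = 1.999 m → τ = 290.3 N·m clockwise.
Person: 83.5×9.81 = 819.1 N at 4.21 m → arm 2.2 m → τ = 1802 N·m clockwise.
Wall normal N acts horizontally at the top; its moment arm is the height L sinθ = 7.65·sin58.5° = 6.523 m, counterclockwise.
Στ = 0 ⇒ N × 6.523 = 2092 ⇒ N = 321 N.
ΣFx = 0: friction at the foot balances the wall's push, so f = N_wall = 321 N.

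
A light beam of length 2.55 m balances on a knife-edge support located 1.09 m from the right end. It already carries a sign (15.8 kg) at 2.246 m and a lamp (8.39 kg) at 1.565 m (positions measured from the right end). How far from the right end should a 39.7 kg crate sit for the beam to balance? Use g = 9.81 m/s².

Take moments about the knife-edge support (at 1.09 m from the right end).
Sign: 15.8 × 9.81 = 155 N down at 2.246 m → arm 1.156 m, τ = 155 × 1.156 = 179.2 N·m counterclockwise.
Lamp: 8.39 × 9.81 = 82.31 N down at 1.565 m → arm 0.475 m, τ = 82.31 × 0.475 = 39.1 N·m counterclockwise.
Net moment of existing loads = 218.3 N·m counterclockwise.
The crate weighs 39.7 × 9.81 = 389.5 N and must supply an equal clockwise moment, so its lever arm about the knife-edge support is 218.3 / 389.5 = 0.56 m.
That puts it at 1.09 − 0.56 = 0.53 m from the right end.

x ≈ 0.53 m from the right end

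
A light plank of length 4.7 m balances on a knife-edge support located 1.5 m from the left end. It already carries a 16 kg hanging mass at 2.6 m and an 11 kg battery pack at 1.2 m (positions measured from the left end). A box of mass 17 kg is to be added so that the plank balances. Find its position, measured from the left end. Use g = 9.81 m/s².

x ≈ 0.659 m from the left end

Taking torques about the knife-edge support (at 1.5 m from the left end):
Hanging mass: 16 × 9.81 = 157 N down at 2.6 m → arm 1.1 m, τ = 157 × 1.1 = 172.7 N·m clockwise.
Battery pack: 11 × 9.81 = 107.9 N down at 1.2 m → arm 0.3 m, τ = 107.9 × 0.3 = 32.37 N·m counterclockwise.
Net moment of existing loads = 140.3 N·m clockwise.
The box weighs 17 × 9.81 = 166.8 N and must supply an equal counterclockwise moment, so its lever arm about the knife-edge support is 140.3 / 166.8 = 0.841 m.
That puts it at 1.5 − 0.841 = 0.659 m from the left end.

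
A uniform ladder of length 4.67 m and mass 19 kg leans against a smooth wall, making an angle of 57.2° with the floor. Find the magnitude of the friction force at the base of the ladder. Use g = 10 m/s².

f ≈ 61.2 N

Take moments about the foot of the ladder.
Ladder weight 19×10 = 190 N acts at 2.335 m along the ladder; its horizontal arm is 2.335·cos57.2° = 1.265 m → τ = 240.3 N·m clockwise.
Wall normal N acts horizontally at the top; its moment arm is the height L sinθ = 4.67·sin57.2° = 3.925 m, counterclockwise.
Στ = 0 ⇒ N × 3.925 = 240.3 ⇒ N = 61.2 N.
ΣFx = 0: friction at the foot balances the wall's push, so f = N_wall = 61.2 N.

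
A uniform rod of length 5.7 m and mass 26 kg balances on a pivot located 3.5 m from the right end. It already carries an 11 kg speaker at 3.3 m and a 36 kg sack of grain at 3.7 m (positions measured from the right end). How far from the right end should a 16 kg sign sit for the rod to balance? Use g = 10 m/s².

Choose the pivot (at 3.5 m from the right end) as the axis so the support reaction has zero arm there.
Beam weight: 26 × 10 = 260 N down at 2.85 m → arm 0.65 m, τ = 260 × 0.65 = 169 N·m clockwise.
Speaker: 11 × 10 = 110 N down at 3.3 m → arm 0.2 m, τ = 110 × 0.2 = 22 N·m clockwise.
Sack of grain: 36 × 10 = 360 N down at 3.7 m → arm 0.2 m, τ = 360 × 0.2 = 72 N·m counterclockwise.
Net moment of existing loads = 119 N·m clockwise.
The sign weighs 16 × 10 = 160 N and must supply an equal counterclockwise moment, so its lever arm about the pivot is 119 / 160 = 0.744 m.
That puts it at 3.5 + 0.744 = 4.24 m from the right end.

x ≈ 4.24 m from the right end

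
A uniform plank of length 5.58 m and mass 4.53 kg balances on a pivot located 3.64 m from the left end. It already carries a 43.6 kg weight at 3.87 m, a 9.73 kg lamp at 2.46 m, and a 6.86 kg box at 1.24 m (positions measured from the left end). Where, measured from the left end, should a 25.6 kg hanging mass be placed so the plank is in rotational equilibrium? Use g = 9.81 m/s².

x ≈ 4.49 m from the left end

Sum moments about the pivot (at 3.64 m from the left end) (the support reaction has zero arm there).
Beam weight: 4.53 × 9.81 = 44.44 N down at 2.79 m → arm 0.85 m, τ = 44.44 × 0.85 = 37.77 N·m counterclockwise.
Weight: 43.6 × 9.81 = 427.7 N down at 3.87 m → arm 0.23 m, τ = 427.7 × 0.23 = 98.37 N·m clockwise.
Lamp: 9.73 × 9.81 = 95.45 N down at 2.46 m → arm 1.18 m, τ = 95.45 × 1.18 = 112.6 N·m counterclockwise.
Box: 6.86 × 9.81 = 67.3 N down at 1.24 m → arm 2.4 m, τ = 67.3 × 2.4 = 161.5 N·m counterclockwise.
Net moment of existing loads = 213.5 N·m counterclockwise.
The hanging mass weighs 25.6 × 9.81 = 251.1 N and must supply an equal clockwise moment, so its lever arm about the pivot is 213.5 / 251.1 = 0.85 m.
That puts it at 3.64 + 0.85 = 4.49 m from the left end.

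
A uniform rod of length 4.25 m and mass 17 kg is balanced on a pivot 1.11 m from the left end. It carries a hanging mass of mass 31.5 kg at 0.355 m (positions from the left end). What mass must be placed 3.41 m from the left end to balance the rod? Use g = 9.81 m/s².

Sum moments about the pivot (at 1.11 m from the left end) (the support reaction has zero arm there).
Beam weight: 17 × 9.81 = 166.8 N down at 2.125 m → arm 1.015 m, τ = 166.8 × 1.015 = 169.3 N·m clockwise.
Hanging mass: 31.5 × 9.81 = 309 N down at 0.355 m → arm 0.755 m, τ = 309 × 0.755 = 233.3 N·m counterclockwise.
Net moment of known loads = 64 N·m counterclockwise.
An unknown mass m at 3.41 m has arm 2.3 m; its moment is m·g·2.3 clockwise.
Setting net torque to zero: m × 9.81 × 2.3 = 64 → m = 64 / (9.81 × 2.3) = 2.84 kg.

m ≈ 2.84 kg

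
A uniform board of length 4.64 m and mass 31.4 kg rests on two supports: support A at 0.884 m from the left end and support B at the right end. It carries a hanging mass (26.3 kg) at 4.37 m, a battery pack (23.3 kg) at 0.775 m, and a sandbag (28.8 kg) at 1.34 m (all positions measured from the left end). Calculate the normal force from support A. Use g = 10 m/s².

R_A ≈ 706 N

About support B:
Beam weight: 31.4 × 10 = 314 N down at 2.32 m → arm 2.32 m, τ = 314 × 2.32 = 728.5 N·m counterclockwise.
Hanging mass: 26.3 × 10 = 263 N down at 4.37 m → arm 0.27 m, τ = 263 × 0.27 = 71.01 N·m counterclockwise.
Battery pack: 23.3 × 10 = 233 N down at 0.775 m → arm 3.865 m, τ = 233 × 3.865 = 900.5 N·m counterclockwise.
Sandbag: 28.8 × 10 = 288 N down at 1.34 m → arm 3.3 m, τ = 288 × 3.3 = 950.4 N·m counterclockwise.
Net load moment about support B = 2650 N·m counterclockwise.
Reaction R at support A is upward at 0.884 m, arm 3.756 m → moment R × 3.756 clockwise.
Setting net torque to zero: R × 3.756 = 2650 → R = 706 N.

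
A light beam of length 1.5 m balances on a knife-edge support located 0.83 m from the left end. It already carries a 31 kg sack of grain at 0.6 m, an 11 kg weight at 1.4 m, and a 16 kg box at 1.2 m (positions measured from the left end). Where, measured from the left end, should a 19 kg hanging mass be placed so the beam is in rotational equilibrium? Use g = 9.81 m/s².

Choose the knife-edge support (at 0.83 m from the left end) as the axis so the support reaction has zero arm there.
Sack of grain: 31 × 9.81 = 304.1 N down at 0.6 m → arm 0.23 m, τ = 304.1 × 0.23 = 69.94 N·m counterclockwise.
Weight: 11 × 9.81 = 107.9 N down at 1.4 m → arm 0.57 m, τ = 107.9 × 0.57 = 61.5 N·m clockwise.
Box: 16 × 9.81 = 157 N down at 1.2 m → arm 0.37 m, τ = 157 × 0.37 = 58.09 N·m clockwise.
Net moment of existing loads = 49.65 N·m clockwise.
The hanging mass weighs 19 × 9.81 = 186.4 N and must supply an equal counterclockwise moment, so its lever arm about the knife-edge support is 49.65 / 186.4 = 0.266 m.
That puts it at 0.83 − 0.266 = 0.564 m from the left end.

x ≈ 0.564 m from the left end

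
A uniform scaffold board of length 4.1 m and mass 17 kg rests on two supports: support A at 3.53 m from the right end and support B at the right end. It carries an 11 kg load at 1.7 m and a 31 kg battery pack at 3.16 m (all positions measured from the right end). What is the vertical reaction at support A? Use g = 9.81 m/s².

R_A ≈ 421 N

Take moments about support B.
Beam weight: 17 × 9.81 = 166.8 N down at 2.05 m → arm 2.05 m, τ = 166.8 × 2.05 = 341.9 N·m counterclockwise.
Load: 11 × 9.81 = 107.9 N down at 1.7 m → arm 1.7 m, τ = 107.9 × 1.7 = 183.4 N·m counterclockwise.
Battery pack: 31 × 9.81 = 304.1 N down at 3.16 m → arm 3.16 m, τ = 304.1 × 3.16 = 961 N·m counterclockwise.
Net load moment about support B = 1486 N·m counterclockwise.
Reaction R at support A is upward at 3.53 m, arm 3.53 m → moment R × 3.53 clockwise.
Balancing moments: R × 3.53 = 1486, giving R = 421 N.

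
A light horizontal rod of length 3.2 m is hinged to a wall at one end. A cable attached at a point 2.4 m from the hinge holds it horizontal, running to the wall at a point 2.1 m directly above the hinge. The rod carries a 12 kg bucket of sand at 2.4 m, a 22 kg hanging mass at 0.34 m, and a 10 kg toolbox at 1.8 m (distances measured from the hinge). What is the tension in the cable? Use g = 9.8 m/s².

Take moments about the hinge.
Bucket of sand: 12 × 9.8 = 117.6 N down at 2.4 m → arm 2.4 m, τ = 117.6 × 2.4 = 282.2 N·m clockwise.
Hanging mass: 22 × 9.8 = 215.6 N down at 0.34 m → arm 0.34 m, τ = 215.6 × 0.34 = 73.3 N·m clockwise.
Toolbox: 10 × 9.8 = 98 N down at 1.8 m → arm 1.8 m, τ = 98 × 1.8 = 176.4 N·m clockwise.
Total clockwise load moment = 531.9 N·m.
The cable tension T acts at 2.4 m; only its component perpendicular to the rod, T sinθ, produces torque. sinθ = h/√(h²+d²) = 2.1/√(2.1²+2.4²) = 0.6585.
Setting net torque to zero: T × 2.4 × 0.6585 = 531.9 → T = 531.9 / 1.58 = 337 N.

T ≈ 337 N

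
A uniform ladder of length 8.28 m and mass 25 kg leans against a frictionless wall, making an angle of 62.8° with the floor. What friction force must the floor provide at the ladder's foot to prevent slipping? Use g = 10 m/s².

f ≈ 64.2 N

Sum moments about the foot of the ladder (the floor normal and friction both act there and drop out).
Ladder weight 25×10 = 250 N acts at 4.14 m along the ladder; its horizontal arm is 4.14·cos62.8° = 1.892 m → τ = 473 N·m clockwise.
Wall normal N acts horizontally at the top; its moment arm is the height L sinθ = 8.28·sin62.8° = 7.364 m, counterclockwise.
Στ = 0 ⇒ N × 7.364 = 473 ⇒ N = 64.2 N.
ΣFx = 0: friction at the foot balances the wall's push, so f = N_wall = 64.2 N.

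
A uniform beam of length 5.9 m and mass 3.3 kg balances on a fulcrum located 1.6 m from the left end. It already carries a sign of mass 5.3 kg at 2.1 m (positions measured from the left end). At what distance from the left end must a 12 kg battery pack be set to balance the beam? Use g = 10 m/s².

x ≈ 1.01 m from the left end

Choose the fulcrum (at 1.6 m from the left end) as the axis so the support reaction has zero arm there.
Beam weight: 3.3 × 10 = 33 N down at 2.95 m → arm 1.35 m, τ = 33 × 1.35 = 44.55 N·m clockwise.
Sign: 5.3 × 10 = 53 N down at 2.1 m → arm 0.5 m, τ = 53 × 0.5 = 26.5 N·m clockwise.
Net moment of existing loads = 71.05 N·m clockwise.
The battery pack weighs 12 × 10 = 120 N and must supply an equal counterclockwise moment, so its lever arm about the fulcrum is 71.05 / 120 = 0.592 m.
That puts it at 1.6 − 0.592 = 1.01 m from the left end.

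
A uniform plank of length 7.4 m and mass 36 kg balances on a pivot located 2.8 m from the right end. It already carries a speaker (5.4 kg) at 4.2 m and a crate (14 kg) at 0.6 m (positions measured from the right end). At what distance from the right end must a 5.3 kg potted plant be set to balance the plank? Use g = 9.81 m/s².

x ≈ 1.07 m from the right end

Take moments about the pivot (at 2.8 m from the right end).
Beam weight: 36 × 9.81 = 353.2 N down at 3.7 m → arm 0.9 m, τ = 353.2 × 0.9 = 317.9 N·m counterclockwise.
Speaker: 5.4 × 9.81 = 52.97 N down at 4.2 m → arm 1.4 m, τ = 52.97 × 1.4 = 74.16 N·m counterclockwise.
Crate: 14 × 9.81 = 137.3 N down at 0.6 m → arm 2.2 m, τ = 137.3 × 2.2 = 302.1 N·m clockwise.
Net moment of existing loads = 89.96 N·m counterclockwise.
The potted plant weighs 5.3 × 9.81 = 51.99 N and must supply an equal clockwise moment, so its lever arm about the pivot is 89.96 / 51.99 = 1.73 m.
That puts it at 2.8 − 1.73 = 1.07 m from the right end.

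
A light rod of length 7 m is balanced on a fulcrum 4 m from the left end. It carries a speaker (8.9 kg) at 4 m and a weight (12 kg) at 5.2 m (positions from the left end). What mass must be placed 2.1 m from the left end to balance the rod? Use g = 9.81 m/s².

m ≈ 7.58 kg

Taking torques about the fulcrum (at 4 m from the left end):
Speaker: acts at the fulcrum, moment arm 0 → no torque.
Weight: 12 × 9.81 = 117.7 N down at 5.2 m → arm 1.2 m, τ = 117.7 × 1.2 = 141.2 N·m clockwise.
Net moment of known loads = 141.2 N·m clockwise.
An unknown mass m at 2.1 m has arm 1.9 m; its moment is m·g·1.9 counterclockwise.
Setting net torque to zero: m × 9.81 × 1.9 = 141.2 → m = 141.2 / (9.81 × 1.9) = 7.58 kg.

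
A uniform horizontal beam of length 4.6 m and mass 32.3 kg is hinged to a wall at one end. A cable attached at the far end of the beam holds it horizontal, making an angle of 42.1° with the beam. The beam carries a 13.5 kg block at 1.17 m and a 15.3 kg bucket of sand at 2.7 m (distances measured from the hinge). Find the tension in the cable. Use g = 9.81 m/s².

Choose the hinge as the axis so the unknown hinge reaction has zero arm there.
Beam weight: 32.3 × 9.81 = 316.9 N down at 2.3 m → arm 2.3 m, τ = 316.9 × 2.3 = 728.9 N·m clockwise.
Block: 13.5 × 9.81 = 132.4 N down at 1.17 m → arm 1.17 m, τ = 132.4 × 1.17 = 154.9 N·m clockwise.
Bucket of sand: 15.3 × 9.81 = 150.1 N down at 2.7 m → arm 2.7 m, τ = 150.1 × 2.7 = 405.3 N·m clockwise.
Total clockwise load moment = 1289 N·m.
The cable tension T acts at 4.6 m; only its component perpendicular to the beam, T sinθ, produces torque. sin 42.1° = 0.6704.
Balancing moments: T × 4.6 × 0.6704 = 1289, giving T = 1289 / 3.084 = 418 N.

T ≈ 418 N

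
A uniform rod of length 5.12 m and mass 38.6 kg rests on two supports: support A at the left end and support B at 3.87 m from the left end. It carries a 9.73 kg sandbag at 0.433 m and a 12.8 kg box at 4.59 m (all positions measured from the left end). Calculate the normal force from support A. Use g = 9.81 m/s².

Taking torques about support B:
Beam weight: 38.6 × 9.81 = 378.7 N down at 2.56 m → arm 1.31 m, τ = 378.7 × 1.31 = 496.1 N·m counterclockwise.
Sandbag: 9.73 × 9.81 = 95.45 N down at 0.433 m → arm 3.437 m, τ = 95.45 × 3.437 = 328.1 N·m counterclockwise.
Box: 12.8 × 9.81 = 125.6 N down at 4.59 m → arm 0.72 m, τ = 125.6 × 0.72 = 90.43 N·m clockwise.
Net load moment about support B = 733.8 N·m counterclockwise.
Reaction R at support A is upward at 0 m, arm 3.87 m → moment R × 3.87 clockwise.
Στ = 0 ⇒ R × 3.87 = 733.8 ⇒ R = 190 N.

R_A ≈ 190 N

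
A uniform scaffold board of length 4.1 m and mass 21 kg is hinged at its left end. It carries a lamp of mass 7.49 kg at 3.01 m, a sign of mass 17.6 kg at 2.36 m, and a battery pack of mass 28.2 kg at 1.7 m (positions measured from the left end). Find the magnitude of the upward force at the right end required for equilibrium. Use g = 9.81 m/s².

Taking torques about the left end:
Beam weight: 21 × 9.81 = 206 N down at 2.05 m → arm 2.05 m, τ = 206 × 2.05 = 422.3 N·m clockwise.
Lamp: 7.49 × 9.81 = 73.48 N down at 3.01 m → arm 3.01 m, τ = 73.48 × 3.01 = 221.2 N·m clockwise.
Sign: 17.6 × 9.81 = 172.7 N down at 2.36 m → arm 2.36 m, τ = 172.7 × 2.36 = 407.6 N·m clockwise.
Battery pack: 28.2 × 9.81 = 276.6 N down at 1.7 m → arm 1.7 m, τ = 276.6 × 1.7 = 470.2 N·m clockwise.
Net moment of the loads = 1521 N·m clockwise.
The upward force F acts at the right end, arm 4.1 m, giving F × 4.1 counterclockwise.
For rotational equilibrium, F × 4.1 = 1521, so F = 1521 / 4.1 = 371 N.

F ≈ 371 N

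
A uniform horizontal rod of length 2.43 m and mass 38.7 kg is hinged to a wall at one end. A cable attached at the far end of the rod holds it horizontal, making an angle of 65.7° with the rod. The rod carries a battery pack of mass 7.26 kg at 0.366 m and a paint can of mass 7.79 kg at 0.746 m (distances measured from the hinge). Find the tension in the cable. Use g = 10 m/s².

Taking torques about the hinge:
Beam weight: 38.7 × 10 = 387 N down at 1.215 m → arm 1.215 m, τ = 387 × 1.215 = 470.2 N·m clockwise.
Battery pack: 7.26 × 10 = 72.6 N down at 0.366 m → arm 0.366 m, τ = 72.6 × 0.366 = 26.57 N·m clockwise.
Paint can: 7.79 × 10 = 77.9 N down at 0.746 m → arm 0.746 m, τ = 77.9 × 0.746 = 58.11 N·m clockwise.
Total clockwise load moment = 554.9 N·m.
The cable tension T acts at 2.43 m; only its component perpendicular to the rod, T sinθ, produces torque. sin 65.7° = 0.9114.
Στ = 0 ⇒ T × 2.43 × 0.9114 = 554.9 ⇒ T = 554.9 / 2.215 = 251 N.

T ≈ 251 N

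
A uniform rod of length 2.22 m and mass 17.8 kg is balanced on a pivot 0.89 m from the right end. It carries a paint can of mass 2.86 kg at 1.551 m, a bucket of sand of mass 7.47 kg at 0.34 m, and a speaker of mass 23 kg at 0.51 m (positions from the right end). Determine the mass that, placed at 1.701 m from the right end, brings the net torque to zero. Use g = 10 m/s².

About the pivot (at 0.89 m from the right end):
Beam weight: 17.8 × 10 = 178 N down at 1.11 m → arm 0.22 m, τ = 178 × 0.22 = 39.16 N·m counterclockwise.
Paint can: 2.86 × 10 = 28.6 N down at 1.551 m → arm 0.661 m, τ = 28.6 × 0.661 = 18.9 N·m counterclockwise.
Bucket of sand: 7.47 × 10 = 74.7 N down at 0.34 m → arm 0.55 m, τ = 74.7 × 0.55 = 41.09 N·m clockwise.
Speaker: 23 × 10 = 230 N down at 0.51 m → arm 0.38 m, τ = 230 × 0.38 = 87.4 N·m clockwise.
Net moment of known loads = 70.43 N·m clockwise.
An unknown mass m at 1.701 m has arm 0.811 m; its moment is m·g·0.811 counterclockwise.
Balancing moments: m × 10 × 0.811 = 70.43, giving m = 70.43 / (10 × 0.811) = 8.68 kg.

m ≈ 8.68 kg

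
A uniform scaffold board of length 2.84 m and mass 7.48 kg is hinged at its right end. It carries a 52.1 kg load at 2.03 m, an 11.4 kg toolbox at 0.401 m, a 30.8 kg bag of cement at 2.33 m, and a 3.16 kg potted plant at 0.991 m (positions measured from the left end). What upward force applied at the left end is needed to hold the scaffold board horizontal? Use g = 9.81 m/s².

About the right end:
Beam weight: 7.48 × 9.81 = 73.38 N down at 1.42 m → arm 1.42 m, τ = 73.38 × 1.42 = 104.2 N·m counterclockwise.
Load: 52.1 × 9.81 = 511.1 N down at 2.03 m → arm 0.81 m, τ = 511.1 × 0.81 = 414 N·m counterclockwise.
Toolbox: 11.4 × 9.81 = 111.8 N down at 0.401 m → arm 2.439 m, τ = 111.8 × 2.439 = 272.7 N·m counterclockwise.
Bag of cement: 30.8 × 9.81 = 302.1 N down at 2.33 m → arm 0.51 m, τ = 302.1 × 0.51 = 154.1 N·m counterclockwise.
Potted plant: 3.16 × 9.81 = 31 N down at 0.991 m → arm 1.849 m, τ = 31 × 1.849 = 57.32 N·m counterclockwise.
Net moment of the loads = 1002 N·m counterclockwise.
The upward force F acts at the left end, arm 2.84 m, giving F × 2.84 clockwise.
Στ = 0 ⇒ F × 2.84 = 1002 ⇒ F = 1002 / 2.84 = 353 N.

F ≈ 353 N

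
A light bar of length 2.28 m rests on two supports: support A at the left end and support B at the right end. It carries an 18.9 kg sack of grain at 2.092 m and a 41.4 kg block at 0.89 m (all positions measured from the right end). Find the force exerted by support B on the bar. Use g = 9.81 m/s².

Sum moments about support A (its reaction then has zero moment arm).
Sack of grain: 18.9 × 9.81 = 185.4 N down at 2.092 m → arm 0.188 m, τ = 185.4 × 0.188 = 34.86 N·m clockwise.
Block: 41.4 × 9.81 = 406.1 N down at 0.89 m → arm 1.39 m, τ = 406.1 × 1.39 = 564.5 N·m clockwise.
Net load moment about support A = 599.4 N·m clockwise.
Reaction R at support B is upward at 0 m, arm 2.28 m → moment R × 2.28 counterclockwise.
Στ = 0 ⇒ R × 2.28 = 599.4 ⇒ R = 263 N.

R_B ≈ 263 N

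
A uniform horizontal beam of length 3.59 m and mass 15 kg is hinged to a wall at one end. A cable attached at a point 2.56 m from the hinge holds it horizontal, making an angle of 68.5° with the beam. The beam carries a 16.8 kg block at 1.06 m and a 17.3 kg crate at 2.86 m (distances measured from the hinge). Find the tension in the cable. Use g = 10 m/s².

Taking torques about the hinge:
Beam weight: 15 × 10 = 150 N down at 1.795 m → arm 1.795 m, τ = 150 × 1.795 = 269.2 N·m clockwise.
Block: 16.8 × 10 = 168 N down at 1.06 m → arm 1.06 m, τ = 168 × 1.06 = 178.1 N·m clockwise.
Crate: 17.3 × 10 = 173 N down at 2.86 m → arm 2.86 m, τ = 173 × 2.86 = 494.8 N·m clockwise.
Total clockwise load moment = 942.1 N·m.
The cable tension T acts at 2.56 m; only its component perpendicular to the beam, T sinθ, produces torque. sin 68.5° = 0.9304.
Στ = 0 ⇒ T × 2.56 × 0.9304 = 942.1 ⇒ T = 942.1 / 2.382 = 396 N.

T ≈ 396 N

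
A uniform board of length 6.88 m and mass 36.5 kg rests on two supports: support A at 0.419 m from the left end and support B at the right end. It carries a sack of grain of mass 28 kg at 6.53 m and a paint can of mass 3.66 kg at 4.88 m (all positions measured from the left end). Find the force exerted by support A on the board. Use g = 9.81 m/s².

Take moments about support B.
Beam weight: 36.5 × 9.81 = 358.1 N down at 3.44 m → arm 3.44 m, τ = 358.1 × 3.44 = 1232 N·m counterclockwise.
Sack of grain: 28 × 9.81 = 274.7 N down at 6.53 m → arm 0.35 m, τ = 274.7 × 0.35 = 96.14 N·m counterclockwise.
Paint can: 3.66 × 9.81 = 35.9 N down at 4.88 m → arm 2 m, τ = 35.9 × 2 = 71.8 N·m counterclockwise.
Net load moment about support B = 1400 N·m counterclockwise.
Reaction R at support A is upward at 0.419 m, arm 6.461 m → moment R × 6.461 clockwise.
Balancing moments: R × 6.461 = 1400, giving R = 217 N.

R_A ≈ 217 N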